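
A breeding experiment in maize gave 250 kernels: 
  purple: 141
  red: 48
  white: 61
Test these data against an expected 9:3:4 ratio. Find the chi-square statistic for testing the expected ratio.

Total ratio parts = 16. Expected numbers out of 250:
  purple: 250 × 9/16 = 140.625
  red: 250 × 3/16 = 46.875
  white: 250 × 4/16 = 62.5
χ² = Σ (O − E)² / E
  purple: (141 − 140.625)² / 140.625 = 0.0010
  red: (48 − 46.875)² / 46.875 = 0.0270
  white: (61 − 62.5)² / 62.5 = 0.0360
χ² = 0.0010 + 0.0270 + 0.0360 = 0.064

0.064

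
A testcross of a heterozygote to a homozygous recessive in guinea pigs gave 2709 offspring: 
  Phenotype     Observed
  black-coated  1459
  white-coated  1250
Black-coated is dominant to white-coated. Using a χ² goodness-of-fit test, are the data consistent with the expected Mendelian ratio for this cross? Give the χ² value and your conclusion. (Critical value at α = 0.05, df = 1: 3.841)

A testcross of a heterozygote (Aa × aa) gives a 1:1 phenotypic ratio.
Total ratio parts = 2. Expected numbers out of 2709:
  black-coated: 2709 × 1/2 = 1354.5
  white-coated: 2709 × 1/2 = 1354.5
χ² = Σ (O − E)² / E
  black-coated: (1459 − 1354.5)² / 1354.5 = 8.0622
  white-coated: (1250 − 1354.5)² / 1354.5 = 8.0622
χ² = 8.0622 + 8.0622 = 16.1244 ≈ 16.124
Degrees of freedom = 2 − 1 = 1; critical value at α = 0.05 is 3.841.
Since 16.124 > 3.841, we reject the null hypothesis — the data do not fit the 1:1 ratio.

16.124; not consistent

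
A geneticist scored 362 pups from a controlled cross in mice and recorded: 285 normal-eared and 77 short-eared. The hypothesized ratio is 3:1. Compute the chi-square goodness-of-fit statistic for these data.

Total ratio parts = 4. Expected numbers out of 362:
  normal-eared: 362 × 3/4 = 271.5
  short-eared: 362 × 1/4 = 90.5
χ² = Σ (O − E)² / E
  normal-eared: (285 − 271.5)² / 271.5 = 0.6713
  short-eared: (77 − 90.5)² / 90.5 = 2.0138
χ² = 0.6713 + 2.0138 = 2.6851 ≈ 2.685

2.685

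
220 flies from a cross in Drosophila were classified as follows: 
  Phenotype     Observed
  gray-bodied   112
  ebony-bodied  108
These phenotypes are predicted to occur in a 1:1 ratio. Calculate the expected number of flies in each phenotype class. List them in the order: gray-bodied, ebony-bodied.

Expected counts for N = 220 under a 1:1 ratio (total parts = 2):
  gray-bodied: 220 × 1/2 = 110
  ebony-bodied: 220 × 1/2 = 110

110, 110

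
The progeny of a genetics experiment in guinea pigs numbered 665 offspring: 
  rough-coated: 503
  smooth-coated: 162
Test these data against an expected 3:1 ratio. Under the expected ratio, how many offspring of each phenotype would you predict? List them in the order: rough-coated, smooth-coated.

Expected counts for N = 665 under a 3:1 ratio (total parts = 4):
  rough-coated: 665 × 3/4 = 498.75
  smooth-coated: 665 × 1/4 = 166.25

498.75, 166.25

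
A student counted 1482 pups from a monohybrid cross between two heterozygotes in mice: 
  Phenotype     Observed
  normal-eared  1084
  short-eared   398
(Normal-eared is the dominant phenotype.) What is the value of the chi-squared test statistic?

For a monohybrid cross between heterozygotes with complete dominance, the expected phenotypic ratio is 3:1.
Under the 3:1 hypothesis (Σ ratio = 4, N = 1482):
  normal-eared: 1482 × 3/4 = 1111.5
  short-eared: 1482 × 1/4 = 370.5
χ² = Σ (O − E)² / E
  normal-eared: (1084 − 1111.5)² / 1111.5 = 0.6804
  short-eared: (398 − 370.5)² / 370.5 = 2.0412
χ² = 0.6804 + 2.0412 = 2.7216 ≈ 2.722

2.722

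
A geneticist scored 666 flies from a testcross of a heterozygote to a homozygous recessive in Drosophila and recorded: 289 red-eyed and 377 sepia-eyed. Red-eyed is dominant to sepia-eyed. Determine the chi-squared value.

A testcross of a heterozygote (Aa × aa) gives a 1:1 phenotypic ratio.
Total ratio parts = 2. Expected numbers out of 666:
  red-eyed: 666 × 1/2 = 333
  sepia-eyed: 666 × 1/2 = 333
χ² = Σ (O − E)² / E
  red-eyed: (289 − 333)² / 333 = 5.8138
  sepia-eyed: (377 − 333)² / 333 = 5.8138
χ² = 5.8138 + 5.8138 = 11.6276 ≈ 11.628

11.628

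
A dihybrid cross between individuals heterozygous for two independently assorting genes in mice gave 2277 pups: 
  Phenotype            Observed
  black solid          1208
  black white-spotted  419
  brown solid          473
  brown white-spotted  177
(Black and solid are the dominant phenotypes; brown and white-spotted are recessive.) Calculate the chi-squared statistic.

A dihybrid F₂ with independent assortment and complete dominance at both loci gives a 9:3:3:1 phenotypic ratio.
Total ratio parts = 16. Expected numbers out of 2277:
  black solid: 2277 × 9/16 = 1280.8125
  black white-spotted: 2277 × 3/16 = 426.9375
  brown solid: 2277 × 3/16 = 426.9375
  brown white-spotted: 2277 × 1/16 = 142.3125
χ² = Σ (O − E)² / E
  black solid: (1208 − 1280.8125)² / 1280.8125 = 4.1393
  black white-spotted: (419 − 426.9375)² / 426.9375 = 0.1476
  brown solid: (473 − 426.9375)² / 426.9375 = 4.9697
  brown white-spotted: (177 − 142.3125)² / 142.3125 = 8.4548
χ² = 4.1393 + 0.1476 + 4.9697 + 8.4548 = 17.7114 ≈ 17.711

17.711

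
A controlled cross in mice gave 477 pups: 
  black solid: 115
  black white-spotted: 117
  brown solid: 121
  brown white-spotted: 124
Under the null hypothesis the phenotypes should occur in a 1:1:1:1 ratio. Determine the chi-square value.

The 1:1:1:1 ratio has 4 parts, so with N = 477 the expected counts are:
  black solid: 477 × 1/4 = 119.25
  black white-spotted: 477 × 1/4 = 119.25
  brown solid: 477 × 1/4 = 119.25
  brown white-spotted: 477 × 1/4 = 119.25
χ² = Σ (O − E)² / E
  black solid: (115 − 119.25)² / 119.25 = 0.1515
  black white-spotted: (117 − 119.25)² / 119.25 = 0.0425
  brown solid: (121 − 119.25)² / 119.25 = 0.0257
  brown white-spotted: (124 − 119.25)² / 119.25 = 0.1892
χ² = 0.1515 + 0.0425 + 0.0257 + 0.1892 = 0.4089 ≈ 0.409

0.409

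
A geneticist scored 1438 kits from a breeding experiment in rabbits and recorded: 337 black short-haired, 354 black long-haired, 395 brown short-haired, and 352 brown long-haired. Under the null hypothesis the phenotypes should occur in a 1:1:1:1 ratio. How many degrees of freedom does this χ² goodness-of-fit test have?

A goodness-of-fit test with 4 phenotype classes has df = 4 − 1 = 3.

3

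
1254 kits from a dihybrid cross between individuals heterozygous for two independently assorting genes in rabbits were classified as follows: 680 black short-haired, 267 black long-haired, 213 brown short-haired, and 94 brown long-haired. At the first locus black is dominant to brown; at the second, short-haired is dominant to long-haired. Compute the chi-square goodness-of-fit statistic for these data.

10.431

A dihybrid F₂ with independent assortment and complete dominance at both loci gives a 9:3:3:1 phenotypic ratio.
Under the 9:3:3:1 hypothesis (Σ ratio = 16, N = 1254):
  black short-haired: 1254 × 9/16 = 705.375
  black long-haired: 1254 × 3/16 = 235.125
  brown short-haired: 1254 × 3/16 = 235.125
  brown long-haired: 1254 × 1/16 = 78.375
χ² = Σ (O − E)² / E
  black short-haired: (680 − 705.375)² / 705.375 = 0.9128
  black long-haired: (267 − 235.125)² / 235.125 = 4.3212
  brown short-haired: (213 − 235.125)² / 235.125 = 2.0819
  brown long-haired: (94 − 78.375)² / 78.375 = 3.1150
χ² = 0.9128 + 4.3212 + 2.0819 + 3.1150 = 10.4309 ≈ 10.431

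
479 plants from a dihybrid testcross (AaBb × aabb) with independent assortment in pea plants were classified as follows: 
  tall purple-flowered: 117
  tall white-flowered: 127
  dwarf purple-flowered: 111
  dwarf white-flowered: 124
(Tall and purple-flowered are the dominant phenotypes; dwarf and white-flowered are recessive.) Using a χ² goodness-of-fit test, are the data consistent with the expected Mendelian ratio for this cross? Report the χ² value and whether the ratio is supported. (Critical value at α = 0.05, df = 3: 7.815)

A dihybrid testcross with independent assortment gives a 1:1:1:1 ratio.
Expected counts for N = 479 under a 1:1:1:1 ratio (total parts = 4):
  tall purple-flowered: 479 × 1/4 = 119.75
  tall white-flowered: 479 × 1/4 = 119.75
  dwarf purple-flowered: 479 × 1/4 = 119.75
  dwarf white-flowered: 479 × 1/4 = 119.75
χ² = Σ (O − E)² / E
  tall purple-flowered: (117 − 119.75)² / 119.75 = 0.0632
  tall white-flowered: (127 − 119.75)² / 119.75 = 0.4389
  dwarf purple-flowered: (111 − 119.75)² / 119.75 = 0.6394
  dwarf white-flowered: (124 − 119.75)² / 119.75 = 0.1508
χ² = 0.0632 + 0.4389 + 0.6394 + 0.1508 = 1.2923 ≈ 1.292
Degrees of freedom = 4 − 1 = 3; critical value at α = 0.05 is 7.815.
Since 1.292 < 7.815, we fail to reject the null hypothesis — the data are consistent with the 1:1:1:1 ratio.

1.292; consistent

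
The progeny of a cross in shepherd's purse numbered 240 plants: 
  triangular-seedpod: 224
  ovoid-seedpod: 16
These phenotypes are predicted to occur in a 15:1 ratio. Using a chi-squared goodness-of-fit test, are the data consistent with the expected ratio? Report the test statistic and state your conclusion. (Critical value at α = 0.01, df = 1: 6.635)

0.071; consistent

Total ratio parts = 16. Expected numbers out of 240:
  triangular-seedpod: 240 × 15/16 = 225
  ovoid-seedpod: 240 × 1/16 = 15
χ² = Σ (O − E)² / E
  triangular-seedpod: (224 − 225)² / 225 = 0.0044
  ovoid-seedpod: (16 − 15)² / 15 = 0.0667
χ² = 0.0044 + 0.0667 = 0.0711 ≈ 0.071
Degrees of freedom = 2 − 1 = 1; critical value at α = 0.01 is 6.635.
Since 0.071 < 6.635, we fail to reject the null hypothesis — the data are consistent with the 15:1 ratio.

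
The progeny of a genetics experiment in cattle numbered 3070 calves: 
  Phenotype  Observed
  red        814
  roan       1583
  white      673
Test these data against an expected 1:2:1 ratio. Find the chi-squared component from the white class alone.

11.636

Under the 1:2:1 hypothesis (Σ ratio = 4, N = 3070):
  red: 3070 × 1/4 = 767.5
  roan: 3070 × 2/4 = 1535
  white: 3070 × 1/4 = 767.5
Contribution of white: (673 − 767.5)² / 767.5 = 11.6355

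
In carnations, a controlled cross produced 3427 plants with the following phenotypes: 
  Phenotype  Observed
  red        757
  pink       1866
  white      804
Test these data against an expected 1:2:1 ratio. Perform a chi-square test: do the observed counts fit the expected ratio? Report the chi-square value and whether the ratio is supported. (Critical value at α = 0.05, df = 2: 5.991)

28.434; not consistent

Under the 1:2:1 hypothesis (Σ ratio = 4, N = 3427):
  red: 3427 × 1/4 = 856.75
  pink: 3427 × 2/4 = 1713.5
  white: 3427 × 1/4 = 856.75
χ² = Σ (O − E)² / E
  red: (757 − 856.75)² / 856.75 = 11.6137
  pink: (1866 − 1713.5)² / 1713.5 = 13.5724
  white: (804 − 856.75)² / 856.75 = 3.2478
χ² = 11.6137 + 13.5724 + 3.2478 = 28.4339 ≈ 28.434
Degrees of freedom = 3 − 1 = 2; critical value at α = 0.05 is 5.991.
Since 28.434 > 5.991, we reject the null hypothesis — the data do not fit the 1:2:1 ratio.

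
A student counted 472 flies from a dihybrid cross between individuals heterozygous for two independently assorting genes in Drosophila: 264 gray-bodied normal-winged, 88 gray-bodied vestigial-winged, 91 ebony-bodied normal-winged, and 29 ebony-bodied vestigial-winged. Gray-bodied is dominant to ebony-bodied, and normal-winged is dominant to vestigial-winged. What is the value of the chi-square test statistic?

0.090

A dihybrid F₂ with independent assortment and complete dominance at both loci gives a 9:3:3:1 phenotypic ratio.
Expected counts for N = 472 under a 9:3:3:1 ratio (total parts = 16):
  gray-bodied normal-winged: 472 × 9/16 = 265.5
  gray-bodied vestigial-winged: 472 × 3/16 = 88.5
  ebony-bodied normal-winged: 472 × 3/16 = 88.5
  ebony-bodied vestigial-winged: 472 × 1/16 = 29.5
χ² = Σ (O − E)² / E
  gray-bodied normal-winged: (264 − 265.5)² / 265.5 = 0.0085
  gray-bodied vestigial-winged: (88 − 88.5)² / 88.5 = 0.0028
  ebony-bodied normal-winged: (91 − 88.5)² / 88.5 = 0.0706
  ebony-bodied vestigial-winged: (29 − 29.5)² / 29.5 = 0.0085
χ² = 0.0085 + 0.0028 + 0.0706 + 0.0085 = 0.0904 ≈ 0.090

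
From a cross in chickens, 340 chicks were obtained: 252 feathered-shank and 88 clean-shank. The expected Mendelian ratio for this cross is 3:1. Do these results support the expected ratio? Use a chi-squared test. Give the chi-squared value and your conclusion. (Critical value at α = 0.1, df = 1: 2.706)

Expected counts for N = 340 under a 3:1 ratio (total parts = 4):
  feathered-shank: 340 × 3/4 = 255
  clean-shank: 340 × 1/4 = 85
χ² = Σ (O − E)² / E
  feathered-shank: (252 − 255)² / 255 = 0.0353
  clean-shank: (88 − 85)² / 85 = 0.1059
χ² = 0.0353 + 0.1059 = 0.1412 ≈ 0.141
Degrees of freedom = 2 − 1 = 1; critical value at α = 0.1 is 2.706.
Since 0.141 < 2.706, we fail to reject the null hypothesis — the data are consistent with the 3:1 ratio.

0.141; consistent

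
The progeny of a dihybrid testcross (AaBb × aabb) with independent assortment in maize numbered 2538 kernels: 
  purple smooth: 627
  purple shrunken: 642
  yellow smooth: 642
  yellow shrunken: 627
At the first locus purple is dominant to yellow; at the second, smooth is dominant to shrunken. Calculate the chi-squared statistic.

0.355

A dihybrid testcross with independent assortment gives a 1:1:1:1 ratio.
Total ratio parts = 4. Expected numbers out of 2538:
  purple smooth: 2538 × 1/4 = 634.5
  purple shrunken: 2538 × 1/4 = 634.5
  yellow smooth: 2538 × 1/4 = 634.5
  yellow shrunken: 2538 × 1/4 = 634.5
χ² = Σ (O − E)² / E
  purple smooth: (627 − 634.5)² / 634.5 = 0.0887
  purple shrunken: (642 − 634.5)² / 634.5 = 0.0887
  yellow smooth: (642 − 634.5)² / 634.5 = 0.0887
  yellow shrunken: (627 − 634.5)² / 634.5 = 0.0887
χ² = 0.0887 + 0.0887 + 0.0887 + 0.0887 = 0.3548 ≈ 0.355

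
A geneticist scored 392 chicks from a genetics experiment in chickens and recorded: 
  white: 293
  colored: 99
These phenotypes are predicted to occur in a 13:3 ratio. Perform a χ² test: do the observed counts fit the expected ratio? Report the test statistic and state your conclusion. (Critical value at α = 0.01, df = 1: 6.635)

Total ratio parts = 16. Expected numbers out of 392:
  white: 392 × 13/16 = 318.5
  colored: 392 × 3/16 = 73.5
χ² = Σ (O − E)² / E
  white: (293 − 318.5)² / 318.5 = 2.0416
  colored: (99 − 73.5)² / 73.5 = 8.8469
χ² = 2.0416 + 8.8469 = 10.8885 ≈ 10.889
Degrees of freedom = 2 − 1 = 1; critical value at α = 0.01 is 6.635.
Since 10.889 > 6.635, we reject the null hypothesis — the data do not fit the 13:3 ratio.

10.889; not consistent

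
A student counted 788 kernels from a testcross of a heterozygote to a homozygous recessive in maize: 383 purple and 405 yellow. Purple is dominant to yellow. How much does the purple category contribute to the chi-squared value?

0.307

A testcross of a heterozygote (Aa × aa) gives a 1:1 phenotypic ratio.
Expected counts for N = 788 under a 1:1 ratio (total parts = 2):
  purple: 788 × 1/2 = 394
  yellow: 788 × 1/2 = 394
Contribution of purple: (383 − 394)² / 394 = 0.3071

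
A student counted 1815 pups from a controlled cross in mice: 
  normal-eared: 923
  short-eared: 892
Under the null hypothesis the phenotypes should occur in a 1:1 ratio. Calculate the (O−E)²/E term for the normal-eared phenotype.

0.265

The 1:1 ratio has 2 parts, so with N = 1815 the expected counts are:
  normal-eared: 1815 × 1/2 = 907.5
  short-eared: 1815 × 1/2 = 907.5
Contribution of normal-eared: (923 − 907.5)² / 907.5 = 0.2647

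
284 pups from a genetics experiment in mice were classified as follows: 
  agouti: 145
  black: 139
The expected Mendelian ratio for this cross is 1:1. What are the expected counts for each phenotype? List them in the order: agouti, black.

The 1:1 ratio has 2 parts, so with N = 284 the expected counts are:
  agouti: 284 × 1/2 = 142
  black: 284 × 1/2 = 142

142, 142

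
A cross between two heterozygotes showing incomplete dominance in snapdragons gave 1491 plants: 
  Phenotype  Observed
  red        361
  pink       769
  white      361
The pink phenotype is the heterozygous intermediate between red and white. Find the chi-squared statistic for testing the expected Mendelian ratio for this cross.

1.482

With incomplete dominance, a heterozygote × heterozygote cross gives a 1:2:1 phenotypic ratio.
The 1:2:1 ratio has 4 parts, so with N = 1491 the expected counts are:
  red: 1491 × 1/4 = 372.75
  pink: 1491 × 2/4 = 745.5
  white: 1491 × 1/4 = 372.75
χ² = Σ (O − E)² / E
  red: (361 − 372.75)² / 372.75 = 0.3704
  pink: (769 − 745.5)² / 745.5 = 0.7408
  white: (361 − 372.75)² / 372.75 = 0.3704
χ² = 0.3704 + 0.7408 + 0.3704 = 1.4816 ≈ 1.482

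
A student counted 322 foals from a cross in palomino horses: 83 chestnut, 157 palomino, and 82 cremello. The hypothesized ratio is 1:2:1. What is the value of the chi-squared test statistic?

0.205

Expected counts for N = 322 under a 1:2:1 ratio (total parts = 4):
  chestnut: 322 × 1/4 = 80.5
  palomino: 322 × 2/4 = 161
  cremello: 322 × 1/4 = 80.5
χ² = Σ (O − E)² / E
  chestnut: (83 − 80.5)² / 80.5 = 0.0776
  palomino: (157 − 161)² / 161 = 0.0994
  cremello: (82 − 80.5)² / 80.5 = 0.0280
χ² = 0.0776 + 0.0994 + 0.0280 = 0.205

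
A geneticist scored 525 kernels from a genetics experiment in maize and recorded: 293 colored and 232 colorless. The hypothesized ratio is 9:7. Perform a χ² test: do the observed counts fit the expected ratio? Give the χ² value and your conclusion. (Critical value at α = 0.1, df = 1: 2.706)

The 9:7 ratio has 16 parts, so with N = 525 the expected counts are:
  colored: 525 × 9/16 = 295.3125
  colorless: 525 × 7/16 = 229.6875
χ² = Σ (O − E)² / E
  colored: (293 − 295.3125)² / 295.3125 = 0.0181
  colorless: (232 − 229.6875)² / 229.6875 = 0.0233
χ² = 0.0181 + 0.0233 = 0.0414 ≈ 0.041
Degrees of freedom = 2 − 1 = 1; critical value at α = 0.1 is 2.706.
Since 0.041 < 2.706, we fail to reject the null hypothesis — the data are consistent with the 9:7 ratio.

0.041; consistent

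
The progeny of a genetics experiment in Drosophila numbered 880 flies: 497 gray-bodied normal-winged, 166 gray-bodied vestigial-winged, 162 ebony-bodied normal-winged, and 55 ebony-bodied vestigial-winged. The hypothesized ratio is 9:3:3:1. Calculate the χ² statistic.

0.069

Total ratio parts = 16. Expected numbers out of 880:
  gray-bodied normal-winged: 880 × 9/16 = 495
  gray-bodied vestigial-winged: 880 × 3/16 = 165
  ebony-bodied normal-winged: 880 × 3/16 = 165
  ebony-bodied vestigial-winged: 880 × 1/16 = 55
χ² = Σ (O − E)² / E
  gray-bodied normal-winged: (497 − 495)² / 495 = 0.0081
  gray-bodied vestigial-winged: (166 − 165)² / 165 = 0.0061
  ebony-bodied normal-winged: (162 − 165)² / 165 = 0.0545
  ebony-bodied vestigial-winged: (55 − 55)² / 55 = 0.0000
χ² = 0.0081 + 0.0061 + 0.0545 + 0.0000 = 0.0687 ≈ 0.069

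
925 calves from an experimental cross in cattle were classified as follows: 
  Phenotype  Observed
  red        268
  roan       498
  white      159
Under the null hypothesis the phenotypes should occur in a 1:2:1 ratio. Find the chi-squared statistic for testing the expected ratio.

31.138

Under the 1:2:1 hypothesis (Σ ratio = 4, N = 925):
  red: 925 × 1/4 = 231.25
  roan: 925 × 2/4 = 462.5
  white: 925 × 1/4 = 231.25
χ² = Σ (O − E)² / E
  red: (268 − 231.25)² / 231.25 = 5.8403
  roan: (498 − 462.5)² / 462.5 = 2.7249
  white: (159 − 231.25)² / 231.25 = 22.5732
χ² = 5.8403 + 2.7249 + 22.5732 = 31.1384 ≈ 31.138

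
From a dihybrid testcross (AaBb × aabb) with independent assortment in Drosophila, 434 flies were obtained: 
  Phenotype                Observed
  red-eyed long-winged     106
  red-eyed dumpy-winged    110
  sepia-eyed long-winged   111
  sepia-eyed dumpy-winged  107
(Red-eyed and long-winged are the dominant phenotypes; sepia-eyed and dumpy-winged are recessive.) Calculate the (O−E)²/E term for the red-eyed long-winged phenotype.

A dihybrid testcross with independent assortment gives a 1:1:1:1 ratio.
The 1:1:1:1 ratio has 4 parts, so with N = 434 the expected counts are:
  red-eyed long-winged: 434 × 1/4 = 108.5
  red-eyed dumpy-winged: 434 × 1/4 = 108.5
  sepia-eyed long-winged: 434 × 1/4 = 108.5
  sepia-eyed dumpy-winged: 434 × 1/4 = 108.5
Contribution of red-eyed long-winged: (106 − 108.5)² / 108.5 = 0.0576

0.058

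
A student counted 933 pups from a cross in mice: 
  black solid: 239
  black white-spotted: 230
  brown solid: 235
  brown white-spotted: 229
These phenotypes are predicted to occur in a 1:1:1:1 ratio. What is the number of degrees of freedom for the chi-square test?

3

A goodness-of-fit test with 4 phenotype classes has df = 4 − 1 = 3.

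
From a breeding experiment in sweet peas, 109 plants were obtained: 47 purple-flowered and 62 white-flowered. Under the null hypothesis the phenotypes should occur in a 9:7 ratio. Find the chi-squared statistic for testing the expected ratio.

7.637

Under the 9:7 hypothesis (Σ ratio = 16, N = 109):
  purple-flowered: 109 × 9/16 = 61.3125
  white-flowered: 109 × 7/16 = 47.6875
χ² = Σ (O − E)² / E
  purple-flowered: (47 − 61.3125)² / 61.3125 = 3.3410
  white-flowered: (62 − 47.6875)² / 47.6875 = 4.2956
χ² = 3.3410 + 4.2956 = 7.6366 ≈ 7.637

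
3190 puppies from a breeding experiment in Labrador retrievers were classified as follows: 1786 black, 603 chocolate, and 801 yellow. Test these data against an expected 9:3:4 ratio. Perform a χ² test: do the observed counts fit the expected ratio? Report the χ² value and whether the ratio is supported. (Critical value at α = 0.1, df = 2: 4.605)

Under the 9:3:4 hypothesis (Σ ratio = 16, N = 3190):
  black: 3190 × 9/16 = 1794.375
  chocolate: 3190 × 3/16 = 598.125
  yellow: 3190 × 4/16 = 797.5
χ² = Σ (O − E)² / E
  black: (1786 − 1794.375)² / 1794.375 = 0.0391
  chocolate: (603 − 598.125)² / 598.125 = 0.0397
  yellow: (801 − 797.5)² / 797.5 = 0.0154
χ² = 0.0391 + 0.0397 + 0.0154 = 0.0942 ≈ 0.094
Degrees of freedom = 3 − 1 = 2; critical value at α = 0.1 is 4.605.
Since 0.094 < 4.605, we fail to reject the null hypothesis — the data are consistent with the 9:3:4 ratio.

0.094; consistent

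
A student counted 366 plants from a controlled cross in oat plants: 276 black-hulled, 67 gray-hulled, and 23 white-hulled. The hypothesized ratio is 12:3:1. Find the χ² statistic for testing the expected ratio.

0.047

Expected counts for N = 366 under a 12:3:1 ratio (total parts = 16):
  black-hulled: 366 × 12/16 = 274.5
  gray-hulled: 366 × 3/16 = 68.625
  white-hulled: 366 × 1/16 = 22.875
χ² = Σ (O − E)² / E
  black-hulled: (276 − 274.5)² / 274.5 = 0.0082
  gray-hulled: (67 − 68.625)² / 68.625 = 0.0385
  white-hulled: (23 − 22.875)² / 22.875 = 0.0007
χ² = 0.0082 + 0.0385 + 0.0007 = 0.0474 ≈ 0.047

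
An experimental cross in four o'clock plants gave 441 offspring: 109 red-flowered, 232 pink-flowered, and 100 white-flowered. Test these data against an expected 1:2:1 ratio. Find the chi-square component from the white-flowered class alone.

0.953

The 1:2:1 ratio has 4 parts, so with N = 441 the expected counts are:
  red-flowered: 441 × 1/4 = 110.25
  pink-flowered: 441 × 2/4 = 220.5
  white-flowered: 441 × 1/4 = 110.25
Contribution of white-flowered: (100 − 110.25)² / 110.25 = 0.9529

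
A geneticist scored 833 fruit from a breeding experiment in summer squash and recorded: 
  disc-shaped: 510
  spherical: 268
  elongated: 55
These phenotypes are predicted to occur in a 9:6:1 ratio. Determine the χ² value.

Expected counts for N = 833 under a 9:6:1 ratio (total parts = 16):
  disc-shaped: 833 × 9/16 = 468.5625
  spherical: 833 × 6/16 = 312.375
  elongated: 833 × 1/16 = 52.0625
χ² = Σ (O − E)² / E
  disc-shaped: (510 − 468.5625)² / 468.5625 = 3.6645
  spherical: (268 − 312.375)² / 312.375 = 6.3038
  elongated: (55 − 52.0625)² / 52.0625 = 0.1657
χ² = 3.6645 + 6.3038 + 0.1657 = 10.134

10.134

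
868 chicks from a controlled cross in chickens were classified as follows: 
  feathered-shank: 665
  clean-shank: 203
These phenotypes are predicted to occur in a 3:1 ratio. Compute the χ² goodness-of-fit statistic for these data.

Expected counts for N = 868 under a 3:1 ratio (total parts = 4):
  feathered-shank: 868 × 3/4 = 651
  clean-shank: 868 × 1/4 = 217
χ² = Σ (O − E)² / E
  feathered-shank: (665 − 651)² / 651 = 0.3011
  clean-shank: (203 − 217)² / 217 = 0.9032
χ² = 0.3011 + 0.9032 = 1.2043 ≈ 1.204

1.204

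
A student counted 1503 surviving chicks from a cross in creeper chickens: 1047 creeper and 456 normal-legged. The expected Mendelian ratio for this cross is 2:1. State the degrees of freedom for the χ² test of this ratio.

A goodness-of-fit test with 2 phenotype classes has df = 2 − 1 = 1.

1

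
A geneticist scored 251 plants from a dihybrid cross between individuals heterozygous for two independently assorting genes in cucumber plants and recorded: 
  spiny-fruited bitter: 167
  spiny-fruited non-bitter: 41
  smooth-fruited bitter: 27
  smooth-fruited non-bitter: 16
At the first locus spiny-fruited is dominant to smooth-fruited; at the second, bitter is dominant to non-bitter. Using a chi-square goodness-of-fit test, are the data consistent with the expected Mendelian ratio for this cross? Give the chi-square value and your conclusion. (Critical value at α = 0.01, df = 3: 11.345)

A dihybrid F₂ with independent assortment and complete dominance at both loci gives a 9:3:3:1 phenotypic ratio.
Under the 9:3:3:1 hypothesis (Σ ratio = 16, N = 251):
  spiny-fruited bitter: 251 × 9/16 = 141.1875
  spiny-fruited non-bitter: 251 × 3/16 = 47.0625
  smooth-fruited bitter: 251 × 3/16 = 47.0625
  smooth-fruited non-bitter: 251 × 1/16 = 15.6875
χ² = Σ (O − E)² / E
  spiny-fruited bitter: (167 − 141.1875)² / 141.1875 = 4.7192
  spiny-fruited non-bitter: (41 − 47.0625)² / 47.0625 = 0.7810
  smooth-fruited bitter: (27 − 47.0625)² / 47.0625 = 8.5525
  smooth-fruited non-bitter: (16 − 15.6875)² / 15.6875 = 0.0062
χ² = 4.7192 + 0.7810 + 8.5525 + 0.0062 = 14.0589 ≈ 14.059
Degrees of freedom = 4 − 1 = 3; critical value at α = 0.01 is 11.345.
Since 14.059 > 11.345, we reject the null hypothesis — the data do not fit the 9:3:3:1 ratio.

14.059; not consistent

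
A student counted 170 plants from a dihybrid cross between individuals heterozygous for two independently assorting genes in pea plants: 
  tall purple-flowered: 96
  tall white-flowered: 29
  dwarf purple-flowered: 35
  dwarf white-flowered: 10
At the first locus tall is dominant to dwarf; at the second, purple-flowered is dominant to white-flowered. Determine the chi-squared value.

A dihybrid F₂ with independent assortment and complete dominance at both loci gives a 9:3:3:1 phenotypic ratio.
The 9:3:3:1 ratio has 16 parts, so with N = 170 the expected counts are:
  tall purple-flowered: 170 × 9/16 = 95.625
  tall white-flowered: 170 × 3/16 = 31.875
  dwarf purple-flowered: 170 × 3/16 = 31.875
  dwarf white-flowered: 170 × 1/16 = 10.625
χ² = Σ (O − E)² / E
  tall purple-flowered: (96 − 95.625)² / 95.625 = 0.0015
  tall white-flowered: (29 − 31.875)² / 31.875 = 0.2593
  dwarf purple-flowered: (35 − 31.875)² / 31.875 = 0.3064
  dwarf white-flowered: (10 − 10.625)² / 10.625 = 0.0368
χ² = 0.0015 + 0.2593 + 0.3064 + 0.0368 = 0.604

0.604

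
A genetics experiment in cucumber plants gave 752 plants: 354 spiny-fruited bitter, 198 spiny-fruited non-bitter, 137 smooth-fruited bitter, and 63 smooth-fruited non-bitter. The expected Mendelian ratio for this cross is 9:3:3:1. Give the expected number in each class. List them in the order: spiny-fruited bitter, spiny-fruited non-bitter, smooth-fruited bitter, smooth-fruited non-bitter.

The 9:3:3:1 ratio has 16 parts, so with N = 752 the expected counts are:
  spiny-fruited bitter: 752 × 9/16 = 423
  spiny-fruited non-bitter: 752 × 3/16 = 141
  smooth-fruited bitter: 752 × 3/16 = 141
  smooth-fruited non-bitter: 752 × 1/16 = 47

423, 141, 141, 47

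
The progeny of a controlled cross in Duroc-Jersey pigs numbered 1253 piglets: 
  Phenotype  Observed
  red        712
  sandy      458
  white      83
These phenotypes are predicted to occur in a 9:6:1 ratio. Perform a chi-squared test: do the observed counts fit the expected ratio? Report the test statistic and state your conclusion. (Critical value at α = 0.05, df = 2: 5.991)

0.654; consistent

Total ratio parts = 16. Expected numbers out of 1253:
  red: 1253 × 9/16 = 704.8125
  sandy: 1253 × 6/16 = 469.875
  white: 1253 × 1/16 = 78.3125
χ² = Σ (O − E)² / E
  red: (712 − 704.8125)² / 704.8125 = 0.0733
  sandy: (458 − 469.875)² / 469.875 = 0.3001
  white: (83 − 78.3125)² / 78.3125 = 0.2806
χ² = 0.0733 + 0.3001 + 0.2806 = 0.654
Degrees of freedom = 3 − 1 = 2; critical value at α = 0.05 is 5.991.
Since 0.654 < 5.991, we fail to reject the null hypothesis — the data are consistent with the 9:6:1 ratio.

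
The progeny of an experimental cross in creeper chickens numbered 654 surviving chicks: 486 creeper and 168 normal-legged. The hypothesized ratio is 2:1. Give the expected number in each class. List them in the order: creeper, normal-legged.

436, 218

Under the 2:1 hypothesis (Σ ratio = 3, N = 654):
  creeper: 654 × 2/3 = 436
  normal-legged: 654 × 1/3 = 218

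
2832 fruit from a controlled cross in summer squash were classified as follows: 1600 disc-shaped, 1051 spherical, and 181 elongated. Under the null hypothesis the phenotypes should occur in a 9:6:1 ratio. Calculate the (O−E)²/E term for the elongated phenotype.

Total ratio parts = 16. Expected numbers out of 2832:
  disc-shaped: 2832 × 9/16 = 1593
  spherical: 2832 × 6/16 = 1062
  elongated: 2832 × 1/16 = 177
Contribution of elongated: (181 − 177)² / 177 = 0.0904

0.090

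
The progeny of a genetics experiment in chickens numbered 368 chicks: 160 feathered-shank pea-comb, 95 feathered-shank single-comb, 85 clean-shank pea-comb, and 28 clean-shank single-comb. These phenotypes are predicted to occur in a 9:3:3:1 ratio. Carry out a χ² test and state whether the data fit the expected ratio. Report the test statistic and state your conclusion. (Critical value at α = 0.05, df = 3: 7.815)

The 9:3:3:1 ratio has 16 parts, so with N = 368 the expected counts are:
  feathered-shank pea-comb: 368 × 9/16 = 207
  feathered-shank single-comb: 368 × 3/16 = 69
  clean-shank pea-comb: 368 × 3/16 = 69
  clean-shank single-comb: 368 × 1/16 = 23
χ² = Σ (O − E)² / E
  feathered-shank pea-comb: (160 − 207)² / 207 = 10.6715
  feathered-shank single-comb: (95 − 69)² / 69 = 9.7971
  clean-shank pea-comb: (85 − 69)² / 69 = 3.7101
  clean-shank single-comb: (28 − 23)² / 23 = 1.0870
χ² = 10.6715 + 9.7971 + 3.7101 + 1.0870 = 25.2657 ≈ 25.266
Degrees of freedom = 4 − 1 = 3; critical value at α = 0.05 is 7.815.
Since 25.266 > 7.815, we reject the null hypothesis — the data do not fit the 9:3:3:1 ratio.

25.266; not consistent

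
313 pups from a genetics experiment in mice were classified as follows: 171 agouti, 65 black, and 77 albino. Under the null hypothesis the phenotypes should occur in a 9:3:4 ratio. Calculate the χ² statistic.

0.845

Expected counts for N = 313 under a 9:3:4 ratio (total parts = 16):
  agouti: 313 × 9/16 = 176.0625
  black: 313 × 3/16 = 58.6875
  albino: 313 × 4/16 = 78.25
χ² = Σ (O − E)² / E
  agouti: (171 − 176.0625)² / 176.0625 = 0.1456
  black: (65 − 58.6875)² / 58.6875 = 0.6790
  albino: (77 − 78.25)² / 78.25 = 0.0200
χ² = 0.1456 + 0.6790 + 0.0200 = 0.8446 ≈ 0.845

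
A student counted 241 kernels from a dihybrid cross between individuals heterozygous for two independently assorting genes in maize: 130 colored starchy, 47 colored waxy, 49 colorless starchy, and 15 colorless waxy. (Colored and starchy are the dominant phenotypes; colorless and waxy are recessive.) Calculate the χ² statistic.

A dihybrid F₂ with independent assortment and complete dominance at both loci gives a 9:3:3:1 phenotypic ratio.
Expected counts for N = 241 under a 9:3:3:1 ratio (total parts = 16):
  colored starchy: 241 × 9/16 = 135.5625
  colored waxy: 241 × 3/16 = 45.1875
  colorless starchy: 241 × 3/16 = 45.1875
  colorless waxy: 241 × 1/16 = 15.0625
χ² = Σ (O − E)² / E
  colored starchy: (130 − 135.5625)² / 135.5625 = 0.2282
  colored waxy: (47 − 45.1875)² / 45.1875 = 0.0727
  colorless starchy: (49 − 45.1875)² / 45.1875 = 0.3217
  colorless waxy: (15 − 15.0625)² / 15.0625 = 0.0003
χ² = 0.2282 + 0.0727 + 0.3217 + 0.0003 = 0.6229 ≈ 0.623

0.623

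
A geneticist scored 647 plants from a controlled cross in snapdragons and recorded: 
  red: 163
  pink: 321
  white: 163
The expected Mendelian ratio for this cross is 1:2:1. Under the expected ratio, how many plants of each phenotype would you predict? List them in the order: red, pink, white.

Under the 1:2:1 hypothesis (Σ ratio = 4, N = 647):
  red: 647 × 1/4 = 161.75
  pink: 647 × 2/4 = 323.5
  white: 647 × 1/4 = 161.75

161.75, 323.5, 161.75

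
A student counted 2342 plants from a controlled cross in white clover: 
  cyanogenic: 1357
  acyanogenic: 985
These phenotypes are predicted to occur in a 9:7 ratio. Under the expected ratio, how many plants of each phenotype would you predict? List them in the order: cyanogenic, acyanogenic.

The 9:7 ratio has 16 parts, so with N = 2342 the expected counts are:
  cyanogenic: 2342 × 9/16 = 1317.375
  acyanogenic: 2342 × 7/16 = 1024.625

1317.375, 1024.625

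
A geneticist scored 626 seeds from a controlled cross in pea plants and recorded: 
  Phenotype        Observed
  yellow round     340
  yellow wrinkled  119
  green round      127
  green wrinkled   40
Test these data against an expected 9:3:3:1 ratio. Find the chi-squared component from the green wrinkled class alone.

0.020

Expected counts for N = 626 under a 9:3:3:1 ratio (total parts = 16):
  yellow round: 626 × 9/16 = 352.125
  yellow wrinkled: 626 × 3/16 = 117.375
  green round: 626 × 3/16 = 117.375
  green wrinkled: 626 × 1/16 = 39.125
Contribution of green wrinkled: (40 − 39.125)² / 39.125 = 0.0196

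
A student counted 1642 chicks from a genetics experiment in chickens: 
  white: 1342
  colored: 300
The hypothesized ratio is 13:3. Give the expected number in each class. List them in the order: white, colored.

1334.125, 307.875

Total ratio parts = 16. Expected numbers out of 1642:
  white: 1642 × 13/16 = 1334.125
  colored: 1642 × 3/16 = 307.875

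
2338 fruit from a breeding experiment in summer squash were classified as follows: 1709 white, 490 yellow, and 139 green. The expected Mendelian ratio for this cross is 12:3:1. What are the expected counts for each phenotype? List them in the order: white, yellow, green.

1753.5, 438.375, 146.125

Total ratio parts = 16. Expected numbers out of 2338:
  white: 2338 × 12/16 = 1753.5
  yellow: 2338 × 3/16 = 438.375
  green: 2338 × 1/16 = 146.125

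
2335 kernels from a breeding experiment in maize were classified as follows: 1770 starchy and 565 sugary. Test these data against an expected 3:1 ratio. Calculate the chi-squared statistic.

0.803

Under the 3:1 hypothesis (Σ ratio = 4, N = 2335):
  starchy: 2335 × 3/4 = 1751.25
  sugary: 2335 × 1/4 = 583.75
χ² = Σ (O − E)² / E
  starchy: (1770 − 1751.25)² / 1751.25 = 0.2007
  sugary: (565 − 583.75)² / 583.75 = 0.6022
χ² = 0.2007 + 0.6022 = 0.8029 ≈ 0.803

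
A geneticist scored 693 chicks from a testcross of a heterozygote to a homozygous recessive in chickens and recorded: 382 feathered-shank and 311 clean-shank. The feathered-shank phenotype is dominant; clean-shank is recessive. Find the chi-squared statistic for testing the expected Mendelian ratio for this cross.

A testcross of a heterozygote (Aa × aa) gives a 1:1 phenotypic ratio.
Expected counts for N = 693 under a 1:1 ratio (total parts = 2):
  feathered-shank: 693 × 1/2 = 346.5
  clean-shank: 693 × 1/2 = 346.5
χ² = Σ (O − E)² / E
  feathered-shank: (382 − 346.5)² / 346.5 = 3.6371
  clean-shank: (311 − 346.5)² / 346.5 = 3.6371
χ² = 3.6371 + 3.6371 = 7.2742 ≈ 7.274

7.274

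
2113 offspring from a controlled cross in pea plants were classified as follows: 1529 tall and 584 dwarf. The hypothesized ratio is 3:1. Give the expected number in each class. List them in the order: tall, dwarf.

1584.75, 528.25

Expected counts for N = 2113 under a 3:1 ratio (total parts = 4):
  tall: 2113 × 3/4 = 1584.75
  dwarf: 2113 × 1/4 = 528.25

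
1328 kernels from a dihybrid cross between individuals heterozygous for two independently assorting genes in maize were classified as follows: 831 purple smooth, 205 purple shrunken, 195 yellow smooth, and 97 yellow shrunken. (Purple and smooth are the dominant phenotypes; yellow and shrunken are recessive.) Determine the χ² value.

31.293

A dihybrid F₂ with independent assortment and complete dominance at both loci gives a 9:3:3:1 phenotypic ratio.
The 9:3:3:1 ratio has 16 parts, so with N = 1328 the expected counts are:
  purple smooth: 1328 × 9/16 = 747
  purple shrunken: 1328 × 3/16 = 249
  yellow smooth: 1328 × 3/16 = 249
  yellow shrunken: 1328 × 1/16 = 83
χ² = Σ (O − E)² / E
  purple smooth: (831 − 747)² / 747 = 9.4458
  purple shrunken: (205 − 249)² / 249 = 7.7751
  yellow smooth: (195 − 249)² / 249 = 11.7108
  yellow shrunken: (97 − 83)² / 83 = 2.3614
χ² = 9.4458 + 7.7751 + 11.7108 + 2.3614 = 31.2931 ≈ 31.293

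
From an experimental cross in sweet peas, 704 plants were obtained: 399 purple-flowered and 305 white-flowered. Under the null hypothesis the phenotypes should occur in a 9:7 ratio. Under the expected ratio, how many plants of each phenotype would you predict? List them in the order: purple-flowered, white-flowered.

396, 308

Under the 9:7 hypothesis (Σ ratio = 16, N = 704):
  purple-flowered: 704 × 9/16 = 396
  white-flowered: 704 × 7/16 = 308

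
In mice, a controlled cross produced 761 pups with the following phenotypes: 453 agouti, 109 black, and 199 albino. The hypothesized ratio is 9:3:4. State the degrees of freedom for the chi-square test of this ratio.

2

A goodness-of-fit test with 3 phenotype classes has df = 3 − 1 = 2.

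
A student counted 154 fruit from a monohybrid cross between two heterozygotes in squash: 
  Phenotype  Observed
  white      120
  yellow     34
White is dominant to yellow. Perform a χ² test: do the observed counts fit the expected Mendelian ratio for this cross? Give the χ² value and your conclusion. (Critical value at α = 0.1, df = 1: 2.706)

0.701; consistent

For a monohybrid cross between heterozygotes with complete dominance, the expected phenotypic ratio is 3:1.
The 3:1 ratio has 4 parts, so with N = 154 the expected counts are:
  white: 154 × 3/4 = 115.5
  yellow: 154 × 1/4 = 38.5
χ² = Σ (O − E)² / E
  white: (120 − 115.5)² / 115.5 = 0.1753
  yellow: (34 − 38.5)² / 38.5 = 0.5260
χ² = 0.1753 + 0.5260 = 0.7013 ≈ 0.701
Degrees of freedom = 2 − 1 = 1; critical value at α = 0.1 is 2.706.
Since 0.701 < 2.706, we fail to reject the null hypothesis — the data are consistent with the 3:1 ratio.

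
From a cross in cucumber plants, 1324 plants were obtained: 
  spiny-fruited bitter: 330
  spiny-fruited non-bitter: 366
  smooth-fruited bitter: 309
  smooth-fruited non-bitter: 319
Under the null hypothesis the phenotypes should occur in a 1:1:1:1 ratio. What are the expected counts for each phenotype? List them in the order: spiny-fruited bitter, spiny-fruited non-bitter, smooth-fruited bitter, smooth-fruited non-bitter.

331, 331, 331, 331

Under the 1:1:1:1 hypothesis (Σ ratio = 4, N = 1324):
  spiny-fruited bitter: 1324 × 1/4 = 331
  spiny-fruited non-bitter: 1324 × 1/4 = 331
  smooth-fruited bitter: 1324 × 1/4 = 331
  smooth-fruited non-bitter: 1324 × 1/4 = 331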